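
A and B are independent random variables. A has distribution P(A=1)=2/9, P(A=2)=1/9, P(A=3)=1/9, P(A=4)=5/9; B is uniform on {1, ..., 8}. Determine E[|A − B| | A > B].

17/9

P(A > B) = 1/4.
Summing |A−B|·P(x,y) over outcomes with A > B gives 17/36.
E[|A − B| | A > B] = (17/36) / (1/4) = 17/9.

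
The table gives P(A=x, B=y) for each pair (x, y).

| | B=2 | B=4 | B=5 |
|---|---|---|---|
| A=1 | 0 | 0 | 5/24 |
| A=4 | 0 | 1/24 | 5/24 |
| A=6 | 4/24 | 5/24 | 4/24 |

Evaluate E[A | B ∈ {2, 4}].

29/5

P(B ∈ {2, 4}) = 5/12.
Σ A·P over the event = 4·(1/24) + 6·(4/24) + 6·(5/24) = 29/12.
E[A | B ∈ {2, 4}] = (29/12) / (5/12) = 29/5.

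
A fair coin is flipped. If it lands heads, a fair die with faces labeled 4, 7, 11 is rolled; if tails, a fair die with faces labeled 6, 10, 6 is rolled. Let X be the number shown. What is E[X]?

22/3

E[X | heads] = (4+7+11)/3 = 22/3.
E[X | tails] = (6+10+6)/3 = 22/3.
By the law of total expectation,
E[X] = (1/2)·(22/3) + (1/2)·(22/3) = 22/3.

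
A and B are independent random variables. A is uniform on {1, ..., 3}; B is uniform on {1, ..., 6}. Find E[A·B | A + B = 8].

27/2

P(A + B = 8) = 1/9.
Summing AB·P(x,y) over outcomes with A + B = 8 gives 3/2.
E[A·B | A + B = 8] = (3/2) / (1/9) = 27/2.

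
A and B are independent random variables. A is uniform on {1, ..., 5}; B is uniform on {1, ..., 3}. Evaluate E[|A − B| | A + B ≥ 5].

P(A + B ≥ 5) = 3/5.
Summing |A−B|·P(x,y) over outcomes with A + B ≥ 5 gives 17/15.
E[|A − B| | A + B ≥ 5] = (17/15) / (3/5) = 17/9.

17/9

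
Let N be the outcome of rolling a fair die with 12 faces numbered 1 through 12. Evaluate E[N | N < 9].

9/2

Given N < 9, N is equally likely to be any of {1, 2, 3, 4, 5, 6, 7, 8}.
E[N | N < 9] = (1 + 2 + 3 + 4 + 5 + 6 + 7 + 8) / 8 = 9/2.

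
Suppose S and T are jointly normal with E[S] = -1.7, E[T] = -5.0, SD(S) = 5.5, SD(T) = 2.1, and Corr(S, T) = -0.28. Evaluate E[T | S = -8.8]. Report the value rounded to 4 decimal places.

E[T | S=x] = μ_T + ρ(σ_T/σ_S)(x − μ_S) for jointly normal variables.
E[T | S=-8.8] = -5.0 + (-0.28)·(2.1/5.5)·(-8.8 − (-1.7)) = -5.0 + (-0.10691)·(-7.1) = -4.2409.

-4.2409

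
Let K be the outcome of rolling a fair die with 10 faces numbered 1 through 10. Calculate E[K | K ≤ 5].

3

Given K ≤ 5, K is equally likely to be any of {1, 2, 3, 4, 5}.
E[K | K ≤ 5] = (1 + 2 + 3 + 4 + 5) / 5 = 3.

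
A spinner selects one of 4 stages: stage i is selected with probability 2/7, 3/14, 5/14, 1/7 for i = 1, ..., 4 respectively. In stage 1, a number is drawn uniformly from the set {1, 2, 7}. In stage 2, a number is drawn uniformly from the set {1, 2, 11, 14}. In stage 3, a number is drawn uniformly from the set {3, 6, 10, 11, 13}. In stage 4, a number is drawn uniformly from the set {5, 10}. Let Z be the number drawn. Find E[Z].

E[Z | stage 1] = (1+2+7)/3 = 10/3.
E[Z | stage 2] = (1+2+11+14)/4 = 7.
E[Z | stage 3] = (3+6+10+11+13)/5 = 43/5.
E[Z | stage 4] = (5+10)/2 = 15/2.
E[Z] = (2/7)·(10/3) + (3/14)·(7) + (5/14)·(43/5) + (1/7)·(15/2) = 277/42.

277/42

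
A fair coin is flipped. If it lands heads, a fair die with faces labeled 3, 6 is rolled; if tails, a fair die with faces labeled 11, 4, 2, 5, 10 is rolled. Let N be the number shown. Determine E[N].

E[N | heads] = (3+6)/2 = 9/2.
E[N | tails] = (11+4+2+5+10)/5 = 32/5.
By the law of total expectation,
E[N] = (1/2)·(9/2) + (1/2)·(32/5) = 109/20.

109/20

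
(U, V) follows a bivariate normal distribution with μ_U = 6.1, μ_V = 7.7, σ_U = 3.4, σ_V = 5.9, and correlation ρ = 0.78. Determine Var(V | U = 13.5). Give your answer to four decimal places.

13.6316

The conditional variance in a bivariate normal is σ_V²(1 − ρ²), independent of x.
Var(V | U=13.5) = (5.9)²·(1 − (0.78)²) = 34.81·0.3916 = 13.6316.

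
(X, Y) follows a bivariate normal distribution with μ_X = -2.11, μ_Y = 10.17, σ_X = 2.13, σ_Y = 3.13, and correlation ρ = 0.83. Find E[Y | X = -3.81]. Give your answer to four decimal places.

8.0966

The regression of Y on X has slope ρ·σ_Y/σ_X and passes through (μ_X, μ_Y).
E[Y | X=-3.81] = 10.17 + (0.83)·(3.13/2.13)·(-3.81 − (-2.11)) = 10.17 + (1.21967)·(-1.7) = 8.0966.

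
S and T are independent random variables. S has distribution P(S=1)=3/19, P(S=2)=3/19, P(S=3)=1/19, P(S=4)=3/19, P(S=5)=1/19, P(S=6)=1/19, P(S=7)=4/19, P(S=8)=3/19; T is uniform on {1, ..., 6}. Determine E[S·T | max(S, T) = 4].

168/19

P(max(S, T) = 4) = 1/6.
Summing ST·P(x,y) over outcomes with max(S, T) = 4 gives 28/19.
E[S·T | max(S, T) = 4] = (28/19) / (1/6) = 168/19.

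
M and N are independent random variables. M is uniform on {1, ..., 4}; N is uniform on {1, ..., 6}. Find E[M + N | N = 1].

Outcomes with N = 1: (1,1), (2,1), (3,1), (4,1), each with probability 1/24.
E[M + N | N = 1] = (2 + 3 + 4 + 5) / 4 = 7/2.

7/2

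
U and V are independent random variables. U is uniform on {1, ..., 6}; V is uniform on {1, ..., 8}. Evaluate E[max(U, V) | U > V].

14/3

P(U > V) = 5/16.
Summing max(U,V)·P(x,y) over outcomes with U > V gives 35/24.
E[max(U, V) | U > V] = (35/24) / (5/16) = 14/3.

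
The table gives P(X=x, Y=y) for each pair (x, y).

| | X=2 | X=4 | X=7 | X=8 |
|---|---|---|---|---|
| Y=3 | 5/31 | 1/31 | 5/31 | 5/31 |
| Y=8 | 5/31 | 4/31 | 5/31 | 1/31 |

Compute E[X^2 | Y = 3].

601/16

P(Y = 3) = 16/31.
Σ X^2·P over the event = 4·(5/31) + 16·(1/31) + 49·(5/31) + 64·(5/31) = 601/31.
E[X^2 | Y = 3] = (601/31) / (16/31) = 601/16.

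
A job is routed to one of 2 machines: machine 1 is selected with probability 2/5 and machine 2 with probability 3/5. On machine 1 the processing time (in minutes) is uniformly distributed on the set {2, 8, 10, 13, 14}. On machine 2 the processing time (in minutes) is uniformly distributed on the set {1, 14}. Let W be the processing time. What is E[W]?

413/50

E[W | machine 1] = (2+8+10+13+14)/5 = 47/5.
E[W | machine 2] = (1+14)/2 = 15/2.
E[W] = (2/5)·(47/5) + (3/5)·(15/2) = 413/50.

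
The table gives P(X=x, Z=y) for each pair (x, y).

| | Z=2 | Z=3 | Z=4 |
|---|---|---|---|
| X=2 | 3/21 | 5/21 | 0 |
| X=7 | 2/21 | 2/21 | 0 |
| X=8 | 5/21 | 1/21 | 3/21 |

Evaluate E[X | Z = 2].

P(Z = 2) = 10/21.
Σ X·P over the event = 2·(3/21) + 7·(2/21) + 8·(5/21) = 20/7.
E[X | Z = 2] = (20/7) / (10/21) = 6.

6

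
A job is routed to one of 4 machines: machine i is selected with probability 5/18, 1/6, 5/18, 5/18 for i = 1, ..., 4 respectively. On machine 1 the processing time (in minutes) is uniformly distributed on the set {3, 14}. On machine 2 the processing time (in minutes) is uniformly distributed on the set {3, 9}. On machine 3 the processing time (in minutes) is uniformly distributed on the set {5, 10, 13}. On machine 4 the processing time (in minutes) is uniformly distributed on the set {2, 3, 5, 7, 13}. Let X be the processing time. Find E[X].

823/108

E[X | machine 1] = (3+14)/2 = 17/2.
E[X | machine 2] = (3+9)/2 = 6.
E[X | machine 3] = (5+10+13)/3 = 28/3.
E[X | machine 4] = (2+3+5+7+13)/5 = 6.
By the law of total expectation,
E[X] = (5/18)·(17/2) + (1/6)·(6) + (5/18)·(28/3) + (5/18)·(6) = 823/108.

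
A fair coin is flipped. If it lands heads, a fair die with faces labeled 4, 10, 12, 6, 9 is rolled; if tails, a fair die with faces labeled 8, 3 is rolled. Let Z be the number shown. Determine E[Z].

E[Z | heads] = (4+10+12+6+9)/5 = 41/5.
E[Z | tails] = (8+3)/2 = 11/2.
E[Z] = (1/2)·(41/5) + (1/2)·(11/2) = 137/20.

137/20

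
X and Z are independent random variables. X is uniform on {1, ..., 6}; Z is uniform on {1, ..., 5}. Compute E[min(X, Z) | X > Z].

P(X > Z) = 1/2.
Summing min(X,Z)·P(x,y) over outcomes with X > Z gives 7/6.
E[min(X, Z) | X > Z] = (7/6) / (1/2) = 7/3.

7/3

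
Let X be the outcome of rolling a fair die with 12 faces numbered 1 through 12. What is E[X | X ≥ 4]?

8

Given X ≥ 4, X is equally likely to be any of {4, 5, 6, 7, 8, 9, 10, 11, 12}.
E[X | X ≥ 4] = (4 + 5 + 6 + 7 + 8 + 9 + 10 + 11 + 12) / 9 = 8.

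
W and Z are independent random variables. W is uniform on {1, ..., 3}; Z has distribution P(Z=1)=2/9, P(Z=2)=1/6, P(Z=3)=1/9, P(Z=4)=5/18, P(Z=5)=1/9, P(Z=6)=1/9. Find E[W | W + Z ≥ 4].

P(W + Z ≥ 4) = 43/54.
Summing W·P(x,y) over outcomes with W + Z ≥ 4 gives 31/18.
E[W | W + Z ≥ 4] = (31/18) / (43/54) = 93/43.

93/43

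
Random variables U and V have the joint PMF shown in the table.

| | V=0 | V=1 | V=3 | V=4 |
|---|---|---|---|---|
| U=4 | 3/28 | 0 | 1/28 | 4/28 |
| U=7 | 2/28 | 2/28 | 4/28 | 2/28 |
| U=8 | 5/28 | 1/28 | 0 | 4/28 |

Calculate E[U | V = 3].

32/5

P(V = 3) = 5/28.
Σ U·P over the event = 4·(1/28) + 7·(4/28) = 8/7.
E[U | V = 3] = (8/7) / (5/28) = 32/5.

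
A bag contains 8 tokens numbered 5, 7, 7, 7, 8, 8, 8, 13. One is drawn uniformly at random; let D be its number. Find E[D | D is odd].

39/5

P(D is odd) = 5/8.
Σ over the event: 5·1/8 + 7·3/8 + 13·1/8 = 39/8.
E[D | D is odd] = (39/8) / (5/8) = 39/5.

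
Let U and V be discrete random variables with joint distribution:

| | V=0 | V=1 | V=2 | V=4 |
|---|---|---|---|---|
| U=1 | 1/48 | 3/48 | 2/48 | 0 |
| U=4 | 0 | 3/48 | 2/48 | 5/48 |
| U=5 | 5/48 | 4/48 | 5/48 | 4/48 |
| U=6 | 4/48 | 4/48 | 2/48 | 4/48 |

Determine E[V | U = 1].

P(U = 1) = 1/8.
Σ V·P over the event = 0·(1/48) + 1·(3/48) + 2·(2/48) = 7/48.
E[V | U = 1] = (7/48) / (1/8) = 7/6.

7/6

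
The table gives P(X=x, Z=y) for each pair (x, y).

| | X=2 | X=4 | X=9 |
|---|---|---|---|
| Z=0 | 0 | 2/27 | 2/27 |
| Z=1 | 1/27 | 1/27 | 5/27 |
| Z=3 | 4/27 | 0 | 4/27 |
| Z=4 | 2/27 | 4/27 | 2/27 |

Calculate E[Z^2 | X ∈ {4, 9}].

P(X ∈ {4, 9}) = 20/27.
Σ Z^2·P over the event = 0·(2/27) + 1·(1/27) + 16·(4/27) + 0·(2/27) + 1·(5/27) + 9·(4/27) + 16·(2/27) = 46/9.
E[Z^2 | X ∈ {4, 9}] = (46/9) / (20/27) = 69/10.

69/10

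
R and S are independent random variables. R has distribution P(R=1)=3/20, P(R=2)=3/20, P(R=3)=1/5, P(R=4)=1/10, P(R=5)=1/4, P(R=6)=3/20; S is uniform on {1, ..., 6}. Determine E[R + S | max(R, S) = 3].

P(max(R, S) = 3) = 3/20.
Summing (R+S)·P(x,y) over outcomes with max(R, S) = 3 gives 29/40.
E[R + S | max(R, S) = 3] = (29/40) / (3/20) = 29/6.

29/6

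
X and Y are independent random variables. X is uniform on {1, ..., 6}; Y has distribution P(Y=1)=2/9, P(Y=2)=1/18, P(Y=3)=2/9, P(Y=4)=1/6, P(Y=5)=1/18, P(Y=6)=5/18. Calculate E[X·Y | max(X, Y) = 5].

225/17

P(max(X, Y) = 5) = 17/108.
Summing XY·P(x,y) over outcomes with max(X, Y) = 5 gives 25/12.
E[X·Y | max(X, Y) = 5] = (25/12) / (17/108) = 225/17.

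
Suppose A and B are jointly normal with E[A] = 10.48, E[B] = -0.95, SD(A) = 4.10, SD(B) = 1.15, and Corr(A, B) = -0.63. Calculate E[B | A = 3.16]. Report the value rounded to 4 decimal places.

0.3435

For a bivariate normal, E[B | A=x] = μ_B + ρ·(σ_B/σ_A)·(x − μ_A).
E[B | A=3.16] = -0.95 + (-0.63)·(1.15/4.10)·(3.16 − (10.48)) = -0.95 + (-0.17671)·(-7.32) = 0.3435.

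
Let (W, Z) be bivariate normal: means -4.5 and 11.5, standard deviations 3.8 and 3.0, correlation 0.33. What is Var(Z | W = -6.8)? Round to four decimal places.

Var(Z | W=x) = (1 − ρ²)·σ_Z².
Var(Z | W=-6.8) = (3.0)²·(1 − (0.33)²) = 9·0.8911 = 8.0199.

8.0199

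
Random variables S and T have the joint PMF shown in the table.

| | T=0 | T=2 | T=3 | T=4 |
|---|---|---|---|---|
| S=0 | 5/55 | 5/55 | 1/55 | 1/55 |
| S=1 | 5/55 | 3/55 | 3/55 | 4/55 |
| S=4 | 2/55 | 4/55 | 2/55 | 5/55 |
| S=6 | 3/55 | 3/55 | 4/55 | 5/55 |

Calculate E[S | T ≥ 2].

63/20

P(T ≥ 2) = 8/11.
Summing S·P(S=x,T=y) over the conditioning event gives 126/55.
E[S | T ≥ 2] = (126/55) / (8/11) = 63/20.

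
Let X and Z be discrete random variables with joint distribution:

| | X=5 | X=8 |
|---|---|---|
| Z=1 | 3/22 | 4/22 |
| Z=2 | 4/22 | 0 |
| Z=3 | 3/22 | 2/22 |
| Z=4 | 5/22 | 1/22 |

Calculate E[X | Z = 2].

5

P(Z = 2) = 2/11.
Summing X·P(X=x,Z=y) over the conditioning event gives 10/11.
E[X | Z = 2] = (10/11) / (2/11) = 5.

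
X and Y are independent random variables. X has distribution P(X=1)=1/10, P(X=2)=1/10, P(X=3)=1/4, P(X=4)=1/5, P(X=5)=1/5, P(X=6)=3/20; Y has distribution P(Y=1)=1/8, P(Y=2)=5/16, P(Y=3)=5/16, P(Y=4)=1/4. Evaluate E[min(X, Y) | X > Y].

473/199

P(X > Y) = 199/320.
Summing min(X,Y)·P(x,y) over outcomes with X > Y gives 473/320.
E[min(X, Y) | X > Y] = (473/320) / (199/320) = 473/199.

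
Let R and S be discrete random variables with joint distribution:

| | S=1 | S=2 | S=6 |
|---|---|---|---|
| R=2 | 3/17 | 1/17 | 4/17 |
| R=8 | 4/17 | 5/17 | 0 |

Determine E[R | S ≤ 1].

P(S ≤ 1) = 7/17.
Summing R·P(R=x,S=y) over the conditioning event gives 38/17.
E[R | S ≤ 1] = (38/17) / (7/17) = 38/7.

38/7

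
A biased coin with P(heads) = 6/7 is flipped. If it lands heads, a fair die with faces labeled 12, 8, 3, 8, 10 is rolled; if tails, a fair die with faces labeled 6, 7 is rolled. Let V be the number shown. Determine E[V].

E[V | heads] = (12+8+3+8+10)/5 = 41/5.
E[V | tails] = (6+7)/2 = 13/2.
E[V] = (6/7)·(41/5) + (1/7)·(13/2) = 557/70.

557/70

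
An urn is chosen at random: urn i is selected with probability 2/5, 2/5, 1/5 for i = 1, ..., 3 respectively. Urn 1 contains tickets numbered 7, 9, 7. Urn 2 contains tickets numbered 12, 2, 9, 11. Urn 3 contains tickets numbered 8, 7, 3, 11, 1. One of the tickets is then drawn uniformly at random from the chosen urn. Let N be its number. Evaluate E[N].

E[N | urn 1] = (7+9+7)/3 = 23/3.
E[N | urn 2] = (12+2+9+11)/4 = 17/2.
E[N | urn 3] = (8+7+3+11+1)/5 = 6.
E[N] = (2/5)·(23/3) + (2/5)·(17/2) + (1/5)·(6) = 23/3.

23/3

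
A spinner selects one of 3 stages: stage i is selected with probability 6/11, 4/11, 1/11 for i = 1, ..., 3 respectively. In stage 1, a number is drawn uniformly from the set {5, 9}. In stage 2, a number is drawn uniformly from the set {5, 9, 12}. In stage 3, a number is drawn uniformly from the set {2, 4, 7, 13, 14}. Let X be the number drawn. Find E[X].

254/33

E[X | stage 1] = (5+9)/2 = 7.
E[X | stage 2] = (5+9+12)/3 = 26/3.
E[X | stage 3] = (2+4+7+13+14)/5 = 8.
By the law of total expectation,
E[X] = (6/11)·(7) + (4/11)·(26/3) + (1/11)·(8) = 254/33.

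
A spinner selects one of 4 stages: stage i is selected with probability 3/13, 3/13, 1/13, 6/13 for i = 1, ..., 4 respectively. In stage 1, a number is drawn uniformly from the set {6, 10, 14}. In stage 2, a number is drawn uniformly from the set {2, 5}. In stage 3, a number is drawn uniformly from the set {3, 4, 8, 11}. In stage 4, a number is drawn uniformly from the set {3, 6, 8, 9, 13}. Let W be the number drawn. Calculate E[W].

469/65

E[W | stage 1] = (6+10+14)/3 = 10.
E[W | stage 2] = (2+5)/2 = 7/2.
E[W | stage 3] = (3+4+8+11)/4 = 13/2.
E[W | stage 4] = (3+6+8+9+13)/5 = 39/5.
E[W] = (3/13)·(10) + (3/13)·(7/2) + (1/13)·(13/2) + (6/13)·(39/5) = 469/65.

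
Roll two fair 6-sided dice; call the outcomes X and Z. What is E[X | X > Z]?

P(X > Z) = 5/12.
Summing X·P(x,y) over outcomes with X > Z gives 35/18.
E[X | X > Z] = (35/18) / (5/12) = 14/3.

14/3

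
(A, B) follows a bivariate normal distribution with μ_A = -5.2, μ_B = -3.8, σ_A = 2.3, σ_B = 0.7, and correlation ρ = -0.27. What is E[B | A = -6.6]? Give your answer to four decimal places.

For a bivariate normal, E[B | A=x] = μ_B + ρ·(σ_B/σ_A)·(x − μ_A).
E[B | A=-6.6] = -3.8 + (-0.27)·(0.7/2.3)·(-6.6 − (-5.2)) = -3.8 + (-0.082174)·(-1.4) = -3.6850.

-3.6850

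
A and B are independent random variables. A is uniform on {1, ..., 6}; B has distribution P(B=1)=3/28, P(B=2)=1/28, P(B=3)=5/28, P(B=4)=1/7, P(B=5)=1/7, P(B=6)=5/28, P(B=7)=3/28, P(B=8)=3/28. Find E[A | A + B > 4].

281/76

P(A + B > 4) = 19/21.
Summing A·P(x,y) over outcomes with A + B > 4 gives 281/84.
E[A | A + B > 4] = (281/84) / (19/21) = 281/76.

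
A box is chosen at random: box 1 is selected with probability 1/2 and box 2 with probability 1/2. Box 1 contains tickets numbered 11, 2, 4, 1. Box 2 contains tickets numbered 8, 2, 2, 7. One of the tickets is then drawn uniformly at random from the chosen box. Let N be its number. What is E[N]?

37/8

E[N | box 1] = (11+2+4+1)/4 = 9/2.
E[N | box 2] = (8+2+2+7)/4 = 19/4.
By the law of total expectation,
E[N] = (1/2)·(9/2) + (1/2)·(19/4) = 37/8.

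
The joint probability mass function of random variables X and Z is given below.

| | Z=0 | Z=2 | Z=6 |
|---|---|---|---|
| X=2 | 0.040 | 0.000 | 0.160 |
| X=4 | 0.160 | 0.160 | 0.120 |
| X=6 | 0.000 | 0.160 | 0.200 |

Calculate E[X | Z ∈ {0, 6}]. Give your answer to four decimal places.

P(Z ∈ {0, 6}) = 0.680.
Σ X·P over the event = 2·(0.040) + 2·(0.160) + 4·(0.160) + 4·(0.120) + 6·(0.200) = 2.720.
E[X | Z ∈ {0, 6}] = (2.720) / (0.680) = 4.0000.

4.0000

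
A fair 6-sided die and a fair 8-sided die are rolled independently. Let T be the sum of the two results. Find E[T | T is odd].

8

P(T is odd) = 1/2.
Σ over the event: 3·1/24 + 5·1/12 + 7·1/8 + 9·1/8 + 11·1/12 + 13·1/24 = 4.
E[T | T is odd] = (4) / (1/2) = 8.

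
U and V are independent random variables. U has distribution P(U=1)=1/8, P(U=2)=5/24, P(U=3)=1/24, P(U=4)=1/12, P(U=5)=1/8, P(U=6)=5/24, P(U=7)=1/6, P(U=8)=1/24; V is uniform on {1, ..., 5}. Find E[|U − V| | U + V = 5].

P(U + V = 5) = 11/120.
Summing |U−V|·P(x,y) over outcomes with U + V = 5 gives 7/40.
E[|U − V| | U + V = 5] = (7/40) / (11/120) = 21/11.

21/11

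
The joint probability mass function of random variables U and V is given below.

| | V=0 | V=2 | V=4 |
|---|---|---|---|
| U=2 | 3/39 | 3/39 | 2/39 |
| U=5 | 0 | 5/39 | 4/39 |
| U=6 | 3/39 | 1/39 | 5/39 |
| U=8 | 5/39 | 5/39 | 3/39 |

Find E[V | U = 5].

26/9

P(U = 5) = 3/13.
Σ V·P over the event = 2·(5/39) + 4·(4/39) = 2/3.
E[V | U = 5] = (2/3) / (3/13) = 26/9.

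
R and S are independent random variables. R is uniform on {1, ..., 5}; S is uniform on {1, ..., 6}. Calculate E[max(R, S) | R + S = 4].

8/3

P(R + S = 4) = 1/10.
Summing max(R,S)·P(x,y) over outcomes with R + S = 4 gives 4/15.
E[max(R, S) | R + S = 4] = (4/15) / (1/10) = 8/3.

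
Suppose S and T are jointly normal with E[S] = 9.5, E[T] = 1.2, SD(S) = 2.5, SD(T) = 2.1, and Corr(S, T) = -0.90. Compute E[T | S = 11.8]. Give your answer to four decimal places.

E[T | S=x] = μ_T + ρ(σ_T/σ_S)(x − μ_S) for jointly normal variables.
E[T | S=11.8] = 1.2 + (-0.90)·(2.1/2.5)·(11.8 − (9.5)) = 1.2 + (-0.756)·(2.3) = -0.5388.

-0.5388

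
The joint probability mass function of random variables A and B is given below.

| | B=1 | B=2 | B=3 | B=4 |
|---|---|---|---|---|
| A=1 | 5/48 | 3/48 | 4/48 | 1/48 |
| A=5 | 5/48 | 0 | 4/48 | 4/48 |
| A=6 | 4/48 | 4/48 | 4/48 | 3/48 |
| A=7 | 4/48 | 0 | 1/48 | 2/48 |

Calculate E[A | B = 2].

P(B = 2) = 7/48.
Σ A·P over the event = 1·(3/48) + 6·(4/48) = 9/16.
E[A | B = 2] = (9/16) / (7/48) = 27/7.

27/7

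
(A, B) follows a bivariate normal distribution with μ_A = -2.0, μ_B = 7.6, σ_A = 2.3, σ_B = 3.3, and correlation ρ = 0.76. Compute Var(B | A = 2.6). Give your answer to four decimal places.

4.5999

The conditional variance in a bivariate normal is σ_B²(1 − ρ²), independent of x.
Var(B | A=2.6) = (3.3)²·(1 − (0.76)²) = 10.89·0.4224 = 4.5999.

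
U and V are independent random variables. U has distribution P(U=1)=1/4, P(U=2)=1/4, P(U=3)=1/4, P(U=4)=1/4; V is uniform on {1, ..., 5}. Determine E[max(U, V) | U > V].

10/3

P(U > V) = 3/10.
Summing max(U,V)·P(x,y) over outcomes with U > V gives 1.
E[max(U, V) | U > V] = (1) / (3/10) = 10/3.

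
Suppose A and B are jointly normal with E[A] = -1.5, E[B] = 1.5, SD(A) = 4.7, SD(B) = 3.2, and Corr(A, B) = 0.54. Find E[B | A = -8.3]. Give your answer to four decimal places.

The regression of B on A has slope ρ·σ_B/σ_A and passes through (μ_A, μ_B).
E[B | A=-8.3] = 1.5 + (0.54)·(3.2/4.7)·(-8.3 − (-1.5)) = 1.5 + (0.36766)·(-6.8) = -1.0001.

-1.0001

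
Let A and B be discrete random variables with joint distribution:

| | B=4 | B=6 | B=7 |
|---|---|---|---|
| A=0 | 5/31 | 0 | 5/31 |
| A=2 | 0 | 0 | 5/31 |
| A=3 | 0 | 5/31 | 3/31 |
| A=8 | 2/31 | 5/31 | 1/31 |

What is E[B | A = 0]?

11/2

P(A = 0) = 10/31.
Σ B·P over the event = 4·(5/31) + 7·(5/31) = 55/31.
E[B | A = 0] = (55/31) / (10/31) = 11/2.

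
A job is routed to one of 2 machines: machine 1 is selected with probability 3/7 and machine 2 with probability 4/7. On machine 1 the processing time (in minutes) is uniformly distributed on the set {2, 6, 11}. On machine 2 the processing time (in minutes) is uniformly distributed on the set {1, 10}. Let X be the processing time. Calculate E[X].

E[X | machine 1] = (2+6+11)/3 = 19/3.
E[X | machine 2] = (1+10)/2 = 11/2.
E[X] = (3/7)·(19/3) + (4/7)·(11/2) = 41/7.

41/7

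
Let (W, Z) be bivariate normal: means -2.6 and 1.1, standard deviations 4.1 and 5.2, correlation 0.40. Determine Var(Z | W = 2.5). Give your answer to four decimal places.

The conditional variance in a bivariate normal is σ_Z²(1 − ρ²), independent of x.
Var(Z | W=2.5) = (5.2)²·(1 − (0.40)²) = 27.04·0.84 = 22.7136.

22.7136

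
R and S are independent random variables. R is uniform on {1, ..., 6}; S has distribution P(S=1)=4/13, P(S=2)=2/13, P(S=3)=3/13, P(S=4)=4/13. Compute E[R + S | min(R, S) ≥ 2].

65/9

P(min(R, S) ≥ 2) = 15/26.
Summing (R+S)·P(x,y) over outcomes with min(R, S) ≥ 2 gives 25/6.
E[R + S | min(R, S) ≥ 2] = (25/6) / (15/26) = 65/9.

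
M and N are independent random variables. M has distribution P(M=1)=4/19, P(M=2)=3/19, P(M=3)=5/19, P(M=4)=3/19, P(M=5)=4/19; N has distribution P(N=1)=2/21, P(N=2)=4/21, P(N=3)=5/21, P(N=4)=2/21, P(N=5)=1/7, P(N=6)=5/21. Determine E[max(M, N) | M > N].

494/121

P(M > N) = 121/399.
Summing max(M,N)·P(x,y) over outcomes with M > N gives 26/21.
E[max(M, N) | M > N] = (26/21) / (121/399) = 494/121.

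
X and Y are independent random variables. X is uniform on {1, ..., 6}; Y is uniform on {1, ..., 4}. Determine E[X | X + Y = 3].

3/2

Outcomes with X + Y = 3: (1,2), (2,1), each with probability 1/24.
E[X | X + Y = 3] = (1 + 2) / 2 = 3/2.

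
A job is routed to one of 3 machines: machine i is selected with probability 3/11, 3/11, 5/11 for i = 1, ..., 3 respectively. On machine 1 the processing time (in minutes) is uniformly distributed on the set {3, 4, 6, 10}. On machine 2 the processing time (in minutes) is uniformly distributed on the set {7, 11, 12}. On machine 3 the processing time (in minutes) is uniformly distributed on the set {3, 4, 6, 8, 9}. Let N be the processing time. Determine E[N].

E[N | machine 1] = (3+4+6+10)/4 = 23/4.
E[N | machine 2] = (7+11+12)/3 = 10.
E[N | machine 3] = (3+4+6+8+9)/5 = 6.
By the law of total expectation,
E[N] = (3/11)·(23/4) + (3/11)·(10) + (5/11)·(6) = 309/44.

309/44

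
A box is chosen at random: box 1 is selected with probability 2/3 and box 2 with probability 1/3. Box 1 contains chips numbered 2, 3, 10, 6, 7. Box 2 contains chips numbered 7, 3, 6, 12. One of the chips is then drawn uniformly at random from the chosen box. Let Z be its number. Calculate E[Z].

E[Z | box 1] = (2+3+10+6+7)/5 = 28/5.
E[Z | box 2] = (7+3+6+12)/4 = 7.
By the law of total expectation,
E[Z] = (2/3)·(28/5) + (1/3)·(7) = 91/15.

91/15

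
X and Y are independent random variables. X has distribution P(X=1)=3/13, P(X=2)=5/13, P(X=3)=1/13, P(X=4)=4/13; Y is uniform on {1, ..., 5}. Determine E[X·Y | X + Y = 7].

P(X + Y = 7) = 2/13.
Summing XY·P(x,y) over outcomes with X + Y = 7 gives 22/13.
E[X·Y | X + Y = 7] = (22/13) / (2/13) = 11.

11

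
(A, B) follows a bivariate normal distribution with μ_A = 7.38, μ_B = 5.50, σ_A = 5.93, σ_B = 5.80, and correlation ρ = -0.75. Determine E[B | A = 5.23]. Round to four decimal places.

7.0772

For a bivariate normal, E[B | A=x] = μ_B + ρ·(σ_B/σ_A)·(x − μ_A).
E[B | A=5.23] = 5.50 + (-0.75)·(5.80/5.93)·(5.23 − (7.38)) = 5.50 + (-0.73356)·(-2.15) = 7.0772.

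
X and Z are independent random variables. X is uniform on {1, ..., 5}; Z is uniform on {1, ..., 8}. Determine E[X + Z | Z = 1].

Outcomes with Z = 1: (1,1), (2,1), (3,1), (4,1), (5,1), each with probability 1/40.
E[X + Z | Z = 1] = (2 + 3 + 4 + 5 + 6) / 5 = 4.

4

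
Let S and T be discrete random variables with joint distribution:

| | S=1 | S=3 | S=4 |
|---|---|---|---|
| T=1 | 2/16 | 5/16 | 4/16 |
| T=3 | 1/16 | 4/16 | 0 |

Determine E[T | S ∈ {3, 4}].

P(S ∈ {3, 4}) = 13/16.
Summing T·P(S=x,T=y) over the conditioning event gives 21/16.
E[T | S ∈ {3, 4}] = (21/16) / (13/16) = 21/13.

21/13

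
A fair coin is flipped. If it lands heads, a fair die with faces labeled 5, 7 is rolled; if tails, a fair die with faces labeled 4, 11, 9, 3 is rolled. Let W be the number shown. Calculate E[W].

E[W | heads] = (5+7)/2 = 6.
E[W | tails] = (4+11+9+3)/4 = 27/4.
E[W] = (1/2)·(6) + (1/2)·(27/4) = 51/8.

51/8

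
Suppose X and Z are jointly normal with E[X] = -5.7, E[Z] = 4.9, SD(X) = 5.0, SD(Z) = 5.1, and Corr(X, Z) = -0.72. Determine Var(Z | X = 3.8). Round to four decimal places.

The conditional variance in a bivariate normal is σ_Z²(1 − ρ²), independent of x.
Var(Z | X=3.8) = (5.1)²·(1 − (-0.72)²) = 26.01·0.4816 = 12.5264.

12.5264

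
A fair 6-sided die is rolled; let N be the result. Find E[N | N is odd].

3

Given N is odd, N is equally likely to be any of {1, 3, 5}.
E[N | N is odd] = (1 + 3 + 5) / 3 = 3.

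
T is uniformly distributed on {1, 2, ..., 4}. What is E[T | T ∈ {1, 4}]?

5/2

P(T ∈ {1, 4}) = 1/2.
Σ over the event: 1·1/4 + 4·1/4 = 5/4.
E[T | T ∈ {1, 4}] = (5/4) / (1/2) = 5/2.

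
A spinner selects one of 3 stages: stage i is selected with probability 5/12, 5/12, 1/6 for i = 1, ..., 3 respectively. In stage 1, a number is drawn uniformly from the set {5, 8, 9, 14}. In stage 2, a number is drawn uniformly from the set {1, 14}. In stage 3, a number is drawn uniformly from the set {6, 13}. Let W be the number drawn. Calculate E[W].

E[W | stage 1] = (5+8+9+14)/4 = 9.
E[W | stage 2] = (1+14)/2 = 15/2.
E[W | stage 3] = (6+13)/2 = 19/2.
E[W] = (5/12)·(9) + (5/12)·(15/2) + (1/6)·(19/2) = 203/24.

203/24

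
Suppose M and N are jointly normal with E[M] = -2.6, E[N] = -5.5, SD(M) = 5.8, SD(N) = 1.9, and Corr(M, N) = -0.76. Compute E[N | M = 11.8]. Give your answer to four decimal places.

For a bivariate normal, E[N | M=x] = μ_N + ρ·(σ_N/σ_M)·(x − μ_M).
E[N | M=11.8] = -5.5 + (-0.76)·(1.9/5.8)·(11.8 − (-2.6)) = -5.5 + (-0.248966)·(14.4) = -9.0851.

-9.0851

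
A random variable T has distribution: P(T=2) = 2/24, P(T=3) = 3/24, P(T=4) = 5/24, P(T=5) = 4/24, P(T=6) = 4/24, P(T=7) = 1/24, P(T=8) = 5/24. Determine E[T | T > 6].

47/6

P(T > 6) = 1/4.
Σ over the event: 7·1/24 + 8·5/24 = 47/24.
E[T | T > 6] = (47/24) / (1/4) = 47/6.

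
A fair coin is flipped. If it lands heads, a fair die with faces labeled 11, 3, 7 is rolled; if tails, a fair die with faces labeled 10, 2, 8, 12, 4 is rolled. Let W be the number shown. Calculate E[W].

71/10

E[W | heads] = (11+3+7)/3 = 7.
E[W | tails] = (10+2+8+12+4)/5 = 36/5.
By the law of total expectation,
E[W] = (1/2)·(7) + (1/2)·(36/5) = 71/10.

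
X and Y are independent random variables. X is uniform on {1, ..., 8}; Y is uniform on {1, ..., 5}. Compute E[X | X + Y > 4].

5

P(X + Y > 4) = 17/20.
Summing X·P(x,y) over outcomes with X + Y > 4 gives 17/4.
E[X | X + Y > 4] = (17/4) / (17/20) = 5.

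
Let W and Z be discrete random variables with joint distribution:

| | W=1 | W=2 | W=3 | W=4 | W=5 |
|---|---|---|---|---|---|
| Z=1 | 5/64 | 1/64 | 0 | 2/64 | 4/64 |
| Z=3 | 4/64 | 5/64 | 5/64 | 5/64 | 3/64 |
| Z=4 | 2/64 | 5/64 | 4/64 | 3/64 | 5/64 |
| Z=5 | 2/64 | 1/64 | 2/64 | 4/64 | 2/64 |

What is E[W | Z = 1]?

35/12

P(Z = 1) = 3/16.
Σ W·P over the event = 1·(5/64) + 2·(1/64) + 4·(2/64) + 5·(4/64) = 35/64.
E[W | Z = 1] = (35/64) / (3/16) = 35/12.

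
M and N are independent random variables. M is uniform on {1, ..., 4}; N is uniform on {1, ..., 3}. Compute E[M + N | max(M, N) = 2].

P(max(M, N) = 2) = 1/4.
Summing (M+N)·P(x,y) over outcomes with max(M, N) = 2 gives 5/6.
E[M + N | max(M, N) = 2] = (5/6) / (1/4) = 10/3.

10/3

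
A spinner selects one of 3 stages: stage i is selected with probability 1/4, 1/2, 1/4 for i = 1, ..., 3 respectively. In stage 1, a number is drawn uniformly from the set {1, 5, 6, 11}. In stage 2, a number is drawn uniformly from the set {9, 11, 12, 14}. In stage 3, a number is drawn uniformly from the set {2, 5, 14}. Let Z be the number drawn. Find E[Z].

143/16

E[Z | stage 1] = (1+5+6+11)/4 = 23/4.
E[Z | stage 2] = (9+11+12+14)/4 = 23/2.
E[Z | stage 3] = (2+5+14)/3 = 7.
E[Z] = (1/4)·(23/4) + (1/2)·(23/2) + (1/4)·(7) = 143/16.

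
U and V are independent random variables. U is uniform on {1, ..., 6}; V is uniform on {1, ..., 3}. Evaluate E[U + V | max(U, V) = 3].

Outcomes with max(U, V) = 3: (1,3), (2,3), (3,1), (3,2), (3,3), each with probability 1/18.
E[U + V | max(U, V) = 3] = (4 + 5 + 4 + 5 + 6) / 5 = 24/5.

24/5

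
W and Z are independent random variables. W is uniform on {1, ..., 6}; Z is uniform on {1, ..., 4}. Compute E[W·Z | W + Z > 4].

65/6

P(W + Z > 4) = 3/4.
Summing WZ·P(x,y) over outcomes with W + Z > 4 gives 65/8.
E[W·Z | W + Z > 4] = (65/8) / (3/4) = 65/6.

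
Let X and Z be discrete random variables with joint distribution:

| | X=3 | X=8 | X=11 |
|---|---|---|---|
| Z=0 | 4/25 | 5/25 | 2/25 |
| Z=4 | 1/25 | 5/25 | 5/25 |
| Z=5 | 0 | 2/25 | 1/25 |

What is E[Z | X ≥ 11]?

P(X ≥ 11) = 8/25.
Σ Z·P over the event = 0·(2/25) + 4·(5/25) + 5·(1/25) = 1.
E[Z | X ≥ 11] = (1) / (8/25) = 25/8.

25/8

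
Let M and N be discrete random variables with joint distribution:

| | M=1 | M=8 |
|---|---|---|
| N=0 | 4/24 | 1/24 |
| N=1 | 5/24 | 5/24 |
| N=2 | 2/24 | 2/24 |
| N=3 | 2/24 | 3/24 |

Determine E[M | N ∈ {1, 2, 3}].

89/19

P(N ∈ {1, 2, 3}) = 19/24.
Σ M·P over the event = 1·(5/24) + 1·(2/24) + 1·(2/24) + 8·(5/24) + 8·(2/24) + 8·(3/24) = 89/24.
E[M | N ∈ {1, 2, 3}] = (89/24) / (19/24) = 89/19.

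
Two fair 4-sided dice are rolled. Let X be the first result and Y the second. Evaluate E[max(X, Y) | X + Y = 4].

Outcomes with X + Y = 4: (1,3), (2,2), (3,1), each with probability 1/16.
E[max(X, Y) | X + Y = 4] = (3 + 2 + 3) / 3 = 8/3.

8/3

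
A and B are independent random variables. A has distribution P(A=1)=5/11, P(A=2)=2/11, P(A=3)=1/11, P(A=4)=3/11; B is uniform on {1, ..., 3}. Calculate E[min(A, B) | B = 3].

21/11

P(B = 3) = 1/3.
Summing min(A,B)·P(x,y) over outcomes with B = 3 gives 7/11.
E[min(A, B) | B = 3] = (7/11) / (1/3) = 21/11.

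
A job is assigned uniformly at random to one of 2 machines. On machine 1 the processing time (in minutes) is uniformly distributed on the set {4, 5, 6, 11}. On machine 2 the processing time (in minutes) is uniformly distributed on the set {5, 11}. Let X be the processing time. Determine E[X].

29/4

E[X | machine 1] = (4+5+6+11)/4 = 13/2.
E[X | machine 2] = (5+11)/2 = 8.
By the law of total expectation,
E[X] = (1/2)·(13/2) + (1/2)·(8) = 29/4.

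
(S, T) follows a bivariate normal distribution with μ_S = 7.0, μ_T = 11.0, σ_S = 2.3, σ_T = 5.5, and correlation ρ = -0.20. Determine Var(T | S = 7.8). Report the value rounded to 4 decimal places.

29.0400

Var(T | S=x) = (1 − ρ²)·σ_T².
Var(T | S=7.8) = (5.5)²·(1 − (-0.20)²) = 30.25·0.96 = 29.0400.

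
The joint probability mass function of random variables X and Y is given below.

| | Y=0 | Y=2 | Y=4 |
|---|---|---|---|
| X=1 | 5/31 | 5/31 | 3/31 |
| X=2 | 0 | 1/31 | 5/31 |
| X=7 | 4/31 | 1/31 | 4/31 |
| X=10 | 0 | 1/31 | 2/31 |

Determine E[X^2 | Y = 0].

67/3

P(Y = 0) = 9/31.
Σ X^2·P over the event = 1·(5/31) + 49·(4/31) = 201/31.
E[X^2 | Y = 0] = (201/31) / (9/31) = 67/3.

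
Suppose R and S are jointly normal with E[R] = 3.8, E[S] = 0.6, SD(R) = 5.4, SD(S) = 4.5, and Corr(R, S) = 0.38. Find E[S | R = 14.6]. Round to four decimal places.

4.0200

The regression of S on R has slope ρ·σ_S/σ_R and passes through (μ_R, μ_S).
E[S | R=14.6] = 0.6 + (0.38)·(4.5/5.4)·(14.6 − (3.8)) = 0.6 + (0.31667)·(10.8) = 4.0200.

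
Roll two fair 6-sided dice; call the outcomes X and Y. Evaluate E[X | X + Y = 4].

2

Outcomes with X + Y = 4: (1,3), (2,2), (3,1), each with probability 1/36.
E[X | X + Y = 4] = (1 + 2 + 3) / 3 = 2.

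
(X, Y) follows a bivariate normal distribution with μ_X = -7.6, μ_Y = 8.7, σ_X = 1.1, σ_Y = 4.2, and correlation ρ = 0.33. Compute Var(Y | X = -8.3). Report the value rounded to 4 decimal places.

Var(Y | X=x) = (1 − ρ²)·σ_Y².
Var(Y | X=-8.3) = (4.2)²·(1 − (0.33)²) = 17.64·0.8911 = 15.7190.

15.7190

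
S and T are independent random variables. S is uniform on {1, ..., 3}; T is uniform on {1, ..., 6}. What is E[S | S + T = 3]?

Outcomes with S + T = 3: (1,2), (2,1), each with probability 1/18.
E[S | S + T = 3] = (1 + 2) / 2 = 3/2.

3/2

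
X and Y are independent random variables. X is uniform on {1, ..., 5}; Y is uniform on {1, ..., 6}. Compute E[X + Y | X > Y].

6

Outcomes with X > Y: (2,1), (3,1), (3,2), (4,1), (4,2), (4,3), (5,1), (5,2), (5,3), (5,4), each with probability 1/30.
E[X + Y | X > Y] = (3 + 4 + 5 + 5 + 6 + 7 + 6 + 7 + 8 + 9) / 10 = 6.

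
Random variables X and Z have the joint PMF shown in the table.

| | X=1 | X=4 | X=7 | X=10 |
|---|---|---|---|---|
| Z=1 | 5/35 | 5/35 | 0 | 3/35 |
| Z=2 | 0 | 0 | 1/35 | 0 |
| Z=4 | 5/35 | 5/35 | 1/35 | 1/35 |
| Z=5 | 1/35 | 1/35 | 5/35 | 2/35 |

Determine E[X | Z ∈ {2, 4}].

P(Z ∈ {2, 4}) = 13/35.
Σ X·P over the event = 1·(5/35) + 4·(5/35) + 7·(1/35) + 7·(1/35) + 10·(1/35) = 7/5.
E[X | Z ∈ {2, 4}] = (7/5) / (13/35) = 49/13.

49/13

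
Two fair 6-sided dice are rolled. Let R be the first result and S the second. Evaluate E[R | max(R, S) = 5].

35/9

P(max(R, S) = 5) = 1/4.
Summing R·P(x,y) over outcomes with max(R, S) = 5 gives 35/36.
E[R | max(R, S) = 5] = (35/36) / (1/4) = 35/9.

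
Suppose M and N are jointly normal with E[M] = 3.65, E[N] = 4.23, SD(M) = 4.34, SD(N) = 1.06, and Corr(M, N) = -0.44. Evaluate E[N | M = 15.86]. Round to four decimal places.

2.9178

The regression of N on M has slope ρ·σ_N/σ_M and passes through (μ_M, μ_N).
E[N | M=15.86] = 4.23 + (-0.44)·(1.06/4.34)·(15.86 − (3.65)) = 4.23 + (-0.10747)·(12.21) = 2.9178.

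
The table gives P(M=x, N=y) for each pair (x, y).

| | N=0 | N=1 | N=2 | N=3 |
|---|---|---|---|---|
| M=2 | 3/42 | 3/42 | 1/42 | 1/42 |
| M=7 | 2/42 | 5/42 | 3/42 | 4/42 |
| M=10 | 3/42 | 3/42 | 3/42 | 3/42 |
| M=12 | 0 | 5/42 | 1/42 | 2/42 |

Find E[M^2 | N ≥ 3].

394/5

P(N ≥ 3) = 5/21.
Σ M^2·P over the event = 4·(1/42) + 49·(4/42) + 100·(3/42) + 144·(2/42) = 394/21.
E[M^2 | N ≥ 3] = (394/21) / (5/21) = 394/5.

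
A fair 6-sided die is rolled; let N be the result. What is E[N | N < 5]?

5/2

Given N < 5, N is equally likely to be any of {1, 2, 3, 4}.
E[N | N < 5] = (1 + 2 + 3 + 4) / 4 = 5/2.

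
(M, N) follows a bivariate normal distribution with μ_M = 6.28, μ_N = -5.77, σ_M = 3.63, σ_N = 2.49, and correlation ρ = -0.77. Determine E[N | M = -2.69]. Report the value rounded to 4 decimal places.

-1.0322

For a bivariate normal, E[N | M=x] = μ_N + ρ·(σ_N/σ_M)·(x − μ_M).
E[N | M=-2.69] = -5.77 + (-0.77)·(2.49/3.63)·(-2.69 − (6.28)) = -5.77 + (-0.52818)·(-8.97) = -1.0322.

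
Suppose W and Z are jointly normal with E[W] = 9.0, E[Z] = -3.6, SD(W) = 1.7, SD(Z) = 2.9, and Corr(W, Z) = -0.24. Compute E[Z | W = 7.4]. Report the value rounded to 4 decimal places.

For a bivariate normal, E[Z | W=x] = μ_Z + ρ·(σ_Z/σ_W)·(x − μ_W).
E[Z | W=7.4] = -3.6 + (-0.24)·(2.9/1.7)·(7.4 − (9.0)) = -3.6 + (-0.40941)·(-1.6) = -2.9449.

-2.9449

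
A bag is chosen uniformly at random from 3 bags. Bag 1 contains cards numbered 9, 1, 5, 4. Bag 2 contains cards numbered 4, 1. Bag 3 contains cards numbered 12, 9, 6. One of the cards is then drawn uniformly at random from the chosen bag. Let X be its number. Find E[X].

65/12

E[X | bag 1] = (9+1+5+4)/4 = 19/4.
E[X | bag 2] = (4+1)/2 = 5/2.
E[X | bag 3] = (12+9+6)/3 = 9.
By the law of total expectation,
E[X] = (1/3)·(19/4) + (1/3)·(5/2) + (1/3)·(9) = 65/12.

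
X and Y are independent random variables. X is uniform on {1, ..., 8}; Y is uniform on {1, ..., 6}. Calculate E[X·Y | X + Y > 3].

P(X + Y > 3) = 15/16.
Summing XY·P(x,y) over outcomes with X + Y > 3 gives 751/48.
E[X·Y | X + Y > 3] = (751/48) / (15/16) = 751/45.

751/45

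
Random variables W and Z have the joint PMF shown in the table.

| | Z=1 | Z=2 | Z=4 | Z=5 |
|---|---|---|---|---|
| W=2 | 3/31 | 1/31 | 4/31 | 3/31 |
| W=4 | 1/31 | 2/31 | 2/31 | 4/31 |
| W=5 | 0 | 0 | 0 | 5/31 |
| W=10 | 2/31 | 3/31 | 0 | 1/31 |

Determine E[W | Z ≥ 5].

P(Z ≥ 5) = 13/31.
Σ W·P over the event = 2·(3/31) + 4·(4/31) + 5·(5/31) + 10·(1/31) = 57/31.
E[W | Z ≥ 5] = (57/31) / (13/31) = 57/13.

57/13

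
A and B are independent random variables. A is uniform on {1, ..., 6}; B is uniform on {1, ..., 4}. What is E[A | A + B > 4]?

37/9

P(A + B > 4) = 3/4.
Summing A·P(x,y) over outcomes with A + B > 4 gives 37/12.
E[A | A + B > 4] = (37/12) / (3/4) = 37/9.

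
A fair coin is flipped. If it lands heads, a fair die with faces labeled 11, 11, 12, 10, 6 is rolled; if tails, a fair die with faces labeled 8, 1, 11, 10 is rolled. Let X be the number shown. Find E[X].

E[X | heads] = (11+11+12+10+6)/5 = 10.
E[X | tails] = (8+1+11+10)/4 = 15/2.
E[X] = (1/2)·(10) + (1/2)·(15/2) = 35/4.

35/4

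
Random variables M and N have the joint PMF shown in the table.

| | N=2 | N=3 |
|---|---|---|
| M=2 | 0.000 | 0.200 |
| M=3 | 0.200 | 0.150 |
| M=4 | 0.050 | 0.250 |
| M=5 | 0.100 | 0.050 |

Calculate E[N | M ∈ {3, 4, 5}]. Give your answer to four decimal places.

P(M ∈ {3, 4, 5}) = 0.800.
Σ N·P over the event = 2·(0.200) + 3·(0.150) + 2·(0.050) + 3·(0.250) + 2·(0.100) + 3·(0.050) = 2.050.
E[N | M ∈ {3, 4, 5}] = (2.050) / (0.800) = 2.5625.

2.5625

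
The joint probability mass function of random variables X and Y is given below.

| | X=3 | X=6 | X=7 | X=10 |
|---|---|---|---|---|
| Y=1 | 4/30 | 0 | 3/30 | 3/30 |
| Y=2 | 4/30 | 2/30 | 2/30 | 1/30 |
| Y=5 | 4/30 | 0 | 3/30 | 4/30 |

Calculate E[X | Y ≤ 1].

P(Y ≤ 1) = 1/3.
Σ X·P over the event = 3·(4/30) + 7·(3/30) + 10·(3/30) = 21/10.
E[X | Y ≤ 1] = (21/10) / (1/3) = 63/10.

63/10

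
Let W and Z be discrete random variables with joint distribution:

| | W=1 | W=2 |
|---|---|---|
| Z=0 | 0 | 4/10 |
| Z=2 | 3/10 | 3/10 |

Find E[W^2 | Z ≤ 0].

P(Z ≤ 0) = 2/5.
Σ W^2·P over the event = 4·(4/10) = 8/5.
E[W^2 | Z ≤ 0] = (8/5) / (2/5) = 4.

4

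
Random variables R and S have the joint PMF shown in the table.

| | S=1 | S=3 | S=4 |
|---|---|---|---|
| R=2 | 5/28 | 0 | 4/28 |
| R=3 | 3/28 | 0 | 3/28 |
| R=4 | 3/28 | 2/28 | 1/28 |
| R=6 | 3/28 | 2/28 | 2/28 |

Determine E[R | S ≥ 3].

53/14

P(S ≥ 3) = 1/2.
Σ R·P over the event = 2·(4/28) + 3·(3/28) + 4·(2/28) + 4·(1/28) + 6·(2/28) + 6·(2/28) = 53/28.
E[R | S ≥ 3] = (53/28) / (1/2) = 53/14.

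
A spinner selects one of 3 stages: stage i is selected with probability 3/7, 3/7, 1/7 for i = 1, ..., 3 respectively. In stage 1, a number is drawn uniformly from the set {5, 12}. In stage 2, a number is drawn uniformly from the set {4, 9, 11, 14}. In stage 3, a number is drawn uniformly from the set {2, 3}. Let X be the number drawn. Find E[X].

E[X | stage 1] = (5+12)/2 = 17/2.
E[X | stage 2] = (4+9+11+14)/4 = 19/2.
E[X | stage 3] = (2+3)/2 = 5/2.
E[X] = (3/7)·(17/2) + (3/7)·(19/2) + (1/7)·(5/2) = 113/14.

113/14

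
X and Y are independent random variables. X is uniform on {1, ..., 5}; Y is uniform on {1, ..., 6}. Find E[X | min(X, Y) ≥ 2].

P(min(X, Y) ≥ 2) = 2/3.
Summing X·P(x,y) over outcomes with min(X, Y) ≥ 2 gives 7/3.
E[X | min(X, Y) ≥ 2] = (7/3) / (2/3) = 7/2.

7/2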